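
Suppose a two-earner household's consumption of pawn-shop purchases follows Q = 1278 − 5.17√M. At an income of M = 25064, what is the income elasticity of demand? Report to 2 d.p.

-0.89

At M = 25064: Q = 459.506.
dQ/dM = -5.17/(2√M) = -0.0163281 at this income.
η = (dQ/dM)·(M/Q) = -0.0163281 × (25064/459.506) = -0.89.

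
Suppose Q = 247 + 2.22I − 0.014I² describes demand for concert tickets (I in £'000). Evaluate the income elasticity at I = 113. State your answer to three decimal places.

-0.334

At I = 113: Q = 319.0940.
dQ/dI = 2.22 − 0.028I = -0.94400.
η = (dQ/dI)·(I/Q) = -0.94400 × (113/319.0940) = -0.334.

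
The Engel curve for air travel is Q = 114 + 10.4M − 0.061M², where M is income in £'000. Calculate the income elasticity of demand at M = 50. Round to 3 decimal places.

At M = 50: Q = 481.5000.
dQ/dM = 10.4 − 0.122M = 4.30000.
η = (dQ/dM)·(M/Q) = 4.30000 × (50/481.5000) = 0.447.

0.447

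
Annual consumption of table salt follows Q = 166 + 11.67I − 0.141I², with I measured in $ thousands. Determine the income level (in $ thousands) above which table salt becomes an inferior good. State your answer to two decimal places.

dQ/dI = 11.67 − 0.282I.
The good is inferior where dQ/dI < 0. Setting dQ/dI = 0 gives I = 11.67 / 0.282 = 41.38.

41.38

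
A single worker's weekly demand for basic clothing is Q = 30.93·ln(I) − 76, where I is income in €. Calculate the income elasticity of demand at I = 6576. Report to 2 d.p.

At I = 6576: Q = 195.911.
dQ/dI = 30.93/I = 0.00470347 at this income.
η = (dQ/dI)·(I/Q) = 0.00470347 × (6576/195.911) = 0.16.

0.16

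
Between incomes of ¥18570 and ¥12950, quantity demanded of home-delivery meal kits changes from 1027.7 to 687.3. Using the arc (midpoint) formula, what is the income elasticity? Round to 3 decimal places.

ΔQ = 687.3 − 1027.7 = -340.4; midpoint Q̄ = (1027.7 + 687.3)/2 = 857.5.
ΔI = 12950 − 18570 = -5620; midpoint Ī = (18570 + 12950)/2 = 15760.
η = (ΔQ/Q̄) ÷ (ΔI/Ī) = (-340.4/857.5) ÷ (-5620/15760) = 1.113.

1.113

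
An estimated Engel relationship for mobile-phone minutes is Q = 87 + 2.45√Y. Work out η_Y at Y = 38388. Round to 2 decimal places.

At Y = 38388: Q = 567.025.
dQ/dY = 2.45/(2√Y) = 0.00625228 at this income.
η = (dQ/dY)·(Y/Q) = 0.00625228 × (38388/567.025) = 0.42.

0.42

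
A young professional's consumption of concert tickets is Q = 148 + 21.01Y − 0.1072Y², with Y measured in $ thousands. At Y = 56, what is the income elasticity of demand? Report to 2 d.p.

At Y = 56: Q = 988.3808.
dQ/dY = 21.01 − 0.2144Y = 9.00360.
η = (dQ/dY)·(Y/Q) = 9.00360 × (56/988.3808) = 0.51.

0.51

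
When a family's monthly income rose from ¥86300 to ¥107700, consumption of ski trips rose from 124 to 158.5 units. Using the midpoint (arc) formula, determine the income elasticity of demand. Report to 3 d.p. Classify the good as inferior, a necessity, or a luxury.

ΔQ = 158.5 − 124 = 34.5; midpoint Q̄ = (124 + 158.5)/2 = 141.25.
ΔI = 107700 − 86300 = 21400; midpoint Ī = (86300 + 107700)/2 = 97000.
η = (ΔQ/Q̄) ÷ (ΔI/Ī) = (34.5/141.25) ÷ (21400/97000) = 1.107.
η > 1 ⇒ luxury.

1.107 (luxury)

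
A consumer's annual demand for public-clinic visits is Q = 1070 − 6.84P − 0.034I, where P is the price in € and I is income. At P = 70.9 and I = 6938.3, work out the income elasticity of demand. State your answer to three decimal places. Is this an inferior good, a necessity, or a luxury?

-0.676 (inferior good)

At P = 70.9, I = 6938.3: Q = 349.142.
Holding P constant, ∂Q/∂I = −0.034.
η_I = (∂Q/∂I)·(I/Q) = -0.034 × (6938.3/349.142) = -0.676.
Since η < 0, this is an inferior good.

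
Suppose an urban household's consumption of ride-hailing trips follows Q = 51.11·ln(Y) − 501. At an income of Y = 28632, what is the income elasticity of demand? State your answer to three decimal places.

At Y = 28632: Q = 23.505.
dQ/dY = 51.11/Y = 0.00178507 at this income.
η = (dQ/dY)·(Y/Q) = 0.00178507 × (28632/23.505) = 2.174.

2.174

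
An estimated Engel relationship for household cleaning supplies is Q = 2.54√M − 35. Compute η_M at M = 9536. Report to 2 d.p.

0.58

At M = 9536: Q = 213.037.
dQ/dM = 2.54/(2√M) = 0.0130053 at this income.
η = (dQ/dM)·(M/Q) = 0.0130053 × (9536/213.037) = 0.58.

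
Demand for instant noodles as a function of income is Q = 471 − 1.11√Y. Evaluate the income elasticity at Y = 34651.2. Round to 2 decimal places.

-0.39

At Y = 34651.2: Q = 264.375.
dQ/dY = -1.11/(2√Y) = -0.00298149 at this income.
η = (dQ/dY)·(Y/Q) = -0.00298149 × (34651.2/264.375) = -0.39.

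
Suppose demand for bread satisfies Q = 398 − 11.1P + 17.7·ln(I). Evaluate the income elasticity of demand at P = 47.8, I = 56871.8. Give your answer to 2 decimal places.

0.29

At P = 47.8, I = 56871.8: Q = 61.209.
Holding P constant, ∂Q/∂I = 17.7/I = 0.000311226.
η_I = (∂Q/∂I)·(I/Q) = 0.000311226 × (56871.8/61.209) = 0.29.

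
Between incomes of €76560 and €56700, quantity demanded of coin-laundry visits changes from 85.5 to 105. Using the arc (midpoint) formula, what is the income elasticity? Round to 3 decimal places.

ΔQ = 105 − 85.5 = 19.5; midpoint Q̄ = (85.5 + 105)/2 = 95.25.
ΔI = 56700 − 76560 = -19860; midpoint Ī = (76560 + 56700)/2 = 66630.
η = (ΔQ/Q̄) ÷ (ΔI/Ī) = (19.5/95.25) ÷ (-19860/66630) = -0.687.

-0.687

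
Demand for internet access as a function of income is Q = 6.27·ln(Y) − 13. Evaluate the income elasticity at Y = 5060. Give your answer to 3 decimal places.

At Y = 5060: Q = 40.478.
dQ/dY = 6.27/Y = 0.00123913 at this income.
η = (dQ/dY)·(Y/Q) = 0.00123913 × (5060/40.478) = 0.155.

0.155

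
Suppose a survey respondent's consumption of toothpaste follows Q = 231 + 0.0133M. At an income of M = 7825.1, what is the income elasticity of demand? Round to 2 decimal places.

0.31

At M = 7825.1: Q = 335.074.
dQ/dM = 0.0133.
η = (dQ/dM)·(M/Q) = 0.0133 × (7825.1/335.074) = 0.31.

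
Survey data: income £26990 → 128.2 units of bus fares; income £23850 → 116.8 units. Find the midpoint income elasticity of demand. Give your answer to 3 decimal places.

ΔQ = 116.8 − 128.2 = -11.4; midpoint Q̄ = (128.2 + 116.8)/2 = 122.5.
ΔI = 23850 − 26990 = -3140; midpoint Ī = (26990 + 23850)/2 = 25420.
η = (ΔQ/Q̄) ÷ (ΔI/Ī) = (-11.4/122.5) ÷ (-3140/25420) = 0.753.

0.753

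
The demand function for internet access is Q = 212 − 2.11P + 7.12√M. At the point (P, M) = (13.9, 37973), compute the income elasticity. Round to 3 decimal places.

At P = 13.9, M = 37973: Q = 1570.121.
Holding P constant, ∂Q/∂M = 7.12/(2√M) = 0.0182689.
η_M = (∂Q/∂M)·(M/Q) = 0.0182689 × (37973/1570.121) = 0.442.

0.442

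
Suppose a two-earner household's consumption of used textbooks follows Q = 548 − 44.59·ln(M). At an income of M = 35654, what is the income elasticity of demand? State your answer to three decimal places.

At M = 35654: Q = 80.625.
dQ/dM = -44.59/M = -0.00125063 at this income.
η = (dQ/dM)·(M/Q) = -0.00125063 × (35654/80.625) = -0.553.

-0.553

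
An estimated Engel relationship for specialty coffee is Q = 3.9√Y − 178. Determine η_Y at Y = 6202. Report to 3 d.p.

At Y = 6202: Q = 129.136.
dQ/dY = 3.9/(2√Y) = 0.024761 at this income.
η = (dQ/dY)·(Y/Q) = 0.024761 × (6202/129.136) = 1.189.

1.189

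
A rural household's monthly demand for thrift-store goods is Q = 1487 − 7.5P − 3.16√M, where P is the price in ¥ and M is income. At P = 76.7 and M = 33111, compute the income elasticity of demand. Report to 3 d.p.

-0.854

At P = 76.7, M = 33111: Q = 336.743.
Holding P constant, ∂Q/∂M = -3.16/(2√M) = -0.00868302.
η_M = (∂Q/∂M)·(M/Q) = -0.00868302 × (33111/336.743) = -0.854.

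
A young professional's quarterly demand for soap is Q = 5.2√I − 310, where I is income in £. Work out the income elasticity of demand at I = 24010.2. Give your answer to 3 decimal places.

0.813

At I = 24010.2: Q = 495.752.
dQ/dI = 5.2/(2√I) = 0.0167794 at this income.
η = (dQ/dI)·(I/Q) = 0.0167794 × (24010.2/495.752) = 0.813.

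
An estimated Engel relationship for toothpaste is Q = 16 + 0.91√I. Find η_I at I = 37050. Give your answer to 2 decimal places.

At I = 37050: Q = 191.160.
dQ/dI = 0.91/(2√I) = 0.00236384 at this income.
η = (dQ/dI)·(I/Q) = 0.00236384 × (37050/191.160) = 0.46.

0.46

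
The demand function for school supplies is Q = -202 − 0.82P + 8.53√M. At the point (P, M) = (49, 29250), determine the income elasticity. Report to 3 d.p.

0.600

At P = 49, M = 29250: Q = 1216.674.
Holding P constant, ∂Q/∂M = 8.53/(2√M) = 0.0249377.
η_M = (∂Q/∂M)·(M/Q) = 0.0249377 × (29250/1216.674) = 0.600.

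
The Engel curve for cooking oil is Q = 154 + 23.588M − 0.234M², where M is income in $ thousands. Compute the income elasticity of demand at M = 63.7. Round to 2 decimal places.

-0.56

At M = 63.7: Q = 707.0561.
dQ/dM = 23.588 − 0.468M = -6.22360.
η = (dQ/dM)·(M/Q) = -6.22360 × (63.7/707.0561) = -0.56.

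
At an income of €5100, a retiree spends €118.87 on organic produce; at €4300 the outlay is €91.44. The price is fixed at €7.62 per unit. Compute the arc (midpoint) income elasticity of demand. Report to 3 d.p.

With a constant price, Q₁ = 118.87/7.62 = 15.600 and Q₂ = 91.44/7.62 = 12.000 (equivalently, work directly with expenditure since P cancels).
Midpoint %ΔQ = (91.44 − 118.87)/105.16 = -0.26085; midpoint %ΔI = (4300 − 5100)/4700 = -0.17021.
η = -0.26085 / -0.17021 = 1.533.

1.533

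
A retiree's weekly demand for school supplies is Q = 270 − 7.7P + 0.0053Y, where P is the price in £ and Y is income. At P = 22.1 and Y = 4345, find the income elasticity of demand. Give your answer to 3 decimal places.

At P = 22.1, Y = 4345: Q = 122.858.
Holding P constant, ∂Q/∂Y = 0.0053.
η_Y = (∂Q/∂Y)·(Y/Q) = 0.0053 × (4345/122.858) = 0.187.

0.187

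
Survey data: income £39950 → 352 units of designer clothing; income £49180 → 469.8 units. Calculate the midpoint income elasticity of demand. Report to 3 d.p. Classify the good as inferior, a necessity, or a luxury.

1.384 (luxury)

ΔQ = 469.8 − 352 = 117.8; midpoint Q̄ = (352 + 469.8)/2 = 410.9.
ΔI = 49180 − 39950 = 9230; midpoint Ī = (39950 + 49180)/2 = 44565.
η = (ΔQ/Q̄) ÷ (ΔI/Ī) = (117.8/410.9) ÷ (9230/44565) = 1.384.
η > 1 ⇒ luxury.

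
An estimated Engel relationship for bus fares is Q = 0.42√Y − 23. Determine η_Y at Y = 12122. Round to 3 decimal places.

0.995

At Y = 12122: Q = 23.242.
dQ/dY = 0.42/(2√Y) = 0.00190736 at this income.
η = (dQ/dY)·(Y/Q) = 0.00190736 × (12122/23.242) = 0.995.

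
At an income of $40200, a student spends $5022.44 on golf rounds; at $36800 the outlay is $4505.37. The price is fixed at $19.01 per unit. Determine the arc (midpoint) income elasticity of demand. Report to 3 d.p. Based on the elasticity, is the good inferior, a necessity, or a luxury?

1.229 (luxury)

With a constant price, Q₁ = 5022.44/19.01 = 264.200 and Q₂ = 4505.37/19.01 = 237.000 (equivalently, work directly with expenditure since P cancels).
Midpoint %ΔQ = (4505.37 − 5022.44)/4763.91 = -0.10854; midpoint %ΔI = (36800 − 40200)/38500 = -0.08831.
η = -0.10854 / -0.08831 = 1.229.
η > 1 ⇒ luxury.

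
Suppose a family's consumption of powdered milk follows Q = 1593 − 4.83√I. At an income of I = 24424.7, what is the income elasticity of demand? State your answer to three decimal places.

At I = 24424.7: Q = 838.148.
dQ/dI = -4.83/(2√I) = -0.0154526 at this income.
η = (dQ/dI)·(I/Q) = -0.0154526 × (24424.7/838.148) = -0.450.

-0.450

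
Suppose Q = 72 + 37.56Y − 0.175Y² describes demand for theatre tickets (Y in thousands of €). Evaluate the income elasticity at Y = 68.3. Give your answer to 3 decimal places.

At Y = 68.3: Q = 1820.9923.
dQ/dY = 37.56 − 0.35Y = 13.65500.
η = (dQ/dY)·(Y/Q) = 13.65500 × (68.3/1820.9923) = 0.512.

0.512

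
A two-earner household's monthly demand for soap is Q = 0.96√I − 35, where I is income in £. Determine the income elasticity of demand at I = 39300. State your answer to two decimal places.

0.61

At I = 39300: Q = 155.313.
dQ/dI = 0.96/(2√I) = 0.00242128 at this income.
η = (dQ/dI)·(I/Q) = 0.00242128 × (39300/155.313) = 0.61.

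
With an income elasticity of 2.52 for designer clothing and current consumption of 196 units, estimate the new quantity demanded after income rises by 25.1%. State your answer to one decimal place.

320.0

%ΔQ ≈ η × %ΔI = 2.52 × 25.1% = 63.252%.
New Q ≈ 196 × (1 + 0.63252) = 320.0.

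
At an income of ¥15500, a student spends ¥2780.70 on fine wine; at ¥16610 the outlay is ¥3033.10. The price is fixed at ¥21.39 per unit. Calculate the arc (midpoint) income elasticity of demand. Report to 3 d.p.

1.256

With a constant price, Q₁ = 2780.70/21.39 = 130.000 and Q₂ = 3033.10/21.39 = 141.800 (equivalently, work directly with expenditure since P cancels).
Midpoint %ΔQ = (3033.10 − 2780.70)/2906.90 = 0.08683; midpoint %ΔI = (16610 − 15500)/16055 = 0.06914.
η = 0.08683 / 0.06914 = 1.256.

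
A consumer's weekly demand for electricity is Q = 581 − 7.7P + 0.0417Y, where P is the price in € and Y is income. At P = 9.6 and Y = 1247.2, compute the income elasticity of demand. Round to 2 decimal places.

At P = 9.6, Y = 1247.2: Q = 559.088.
Holding P constant, ∂Q/∂Y = 0.0417.
η_Y = (∂Q/∂Y)·(Y/Q) = 0.0417 × (1247.2/559.088) = 0.09.

0.09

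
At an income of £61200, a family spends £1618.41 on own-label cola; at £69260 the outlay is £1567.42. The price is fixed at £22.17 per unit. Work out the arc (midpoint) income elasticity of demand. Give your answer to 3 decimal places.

-0.259

With a constant price, Q₁ = 1618.41/22.17 = 73.000 and Q₂ = 1567.42/22.17 = 70.700 (equivalently, work directly with expenditure since P cancels).
Midpoint %ΔQ = (1567.42 − 1618.41)/1592.92 = -0.03201; midpoint %ΔI = (69260 − 61200)/65230 = 0.12356.
η = -0.03201 / 0.12356 = -0.259.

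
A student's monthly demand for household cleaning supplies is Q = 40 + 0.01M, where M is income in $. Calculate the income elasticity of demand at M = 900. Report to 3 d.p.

0.184

At M = 900: Q = 49.000.
dQ/dM = 0.01.
η = (dQ/dM)·(M/Q) = 0.01 × (900/49.000) = 0.184.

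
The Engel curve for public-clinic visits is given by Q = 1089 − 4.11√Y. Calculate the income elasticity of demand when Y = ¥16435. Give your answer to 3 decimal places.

At Y = 16435: Q = 562.102.
dQ/dY = -4.11/(2√Y) = -0.0160298 at this income.
η = (dQ/dY)·(Y/Q) = -0.0160298 × (16435/562.102) = -0.469.

-0.469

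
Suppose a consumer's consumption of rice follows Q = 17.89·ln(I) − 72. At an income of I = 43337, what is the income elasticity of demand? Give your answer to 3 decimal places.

0.150

At I = 43337: Q = 119.007.
dQ/dI = 17.89/I = 0.000412811 at this income.
η = (dQ/dI)·(I/Q) = 0.000412811 × (43337/119.007) = 0.150.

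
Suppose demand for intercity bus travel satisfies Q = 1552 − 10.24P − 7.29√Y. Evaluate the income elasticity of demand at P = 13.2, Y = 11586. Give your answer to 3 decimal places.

At P = 13.2, Y = 11586: Q = 632.149.
Holding P constant, ∂Q/∂Y = -7.29/(2√Y) = -0.0338634.
η_Y = (∂Q/∂Y)·(Y/Q) = -0.0338634 × (11586/632.149) = -0.621.

-0.621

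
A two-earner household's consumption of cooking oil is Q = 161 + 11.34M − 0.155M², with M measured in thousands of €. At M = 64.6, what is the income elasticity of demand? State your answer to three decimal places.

At M = 64.6: Q = 246.7242.
dQ/dM = 11.34 − 0.31M = -8.68600.
η = (dQ/dM)·(M/Q) = -8.68600 × (64.6/246.7242) = -2.274.

-2.274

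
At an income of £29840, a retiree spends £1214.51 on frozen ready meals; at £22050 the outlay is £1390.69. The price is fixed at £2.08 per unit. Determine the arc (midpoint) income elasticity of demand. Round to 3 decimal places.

-0.450

With a constant price, Q₁ = 1214.51/2.08 = 583.899 and Q₂ = 1390.69/2.08 = 668.601 (equivalently, work directly with expenditure since P cancels).
Midpoint %ΔQ = (1390.69 − 1214.51)/1302.60 = 0.13525; midpoint %ΔI = (22050 − 29840)/25945 = -0.30025.
η = 0.13525 / -0.30025 = -0.450.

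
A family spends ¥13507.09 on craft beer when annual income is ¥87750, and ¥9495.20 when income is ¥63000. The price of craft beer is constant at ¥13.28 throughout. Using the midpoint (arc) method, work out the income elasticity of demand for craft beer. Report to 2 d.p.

With a constant price, Q₁ = 13507.09/13.28 = 1017.100 and Q₂ = 9495.20/13.28 = 715.000 (equivalently, work directly with expenditure since P cancels).
Midpoint %ΔQ = (9495.20 − 13507.09)/11501.15 = -0.34883; midpoint %ΔI = (63000 − 87750)/75375 = -0.32836.
η = -0.34883 / -0.32836 = 1.06.

1.06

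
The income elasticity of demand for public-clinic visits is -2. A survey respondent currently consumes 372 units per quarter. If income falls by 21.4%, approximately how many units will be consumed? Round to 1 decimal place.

531.2

%ΔQ ≈ η × %ΔI = -2 × (-21.4%) = 42.8%.
New Q ≈ 372 × (1 + 0.428) = 531.2.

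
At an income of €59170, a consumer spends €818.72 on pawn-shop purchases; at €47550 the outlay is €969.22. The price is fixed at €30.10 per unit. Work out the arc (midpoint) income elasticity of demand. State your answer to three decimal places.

With a constant price, Q₁ = 818.72/30.10 = 27.200 and Q₂ = 969.22/30.10 = 32.200 (equivalently, work directly with expenditure since P cancels).
Midpoint %ΔQ = (969.22 − 818.72)/893.97 = 0.16835; midpoint %ΔI = (47550 − 59170)/53360 = -0.21777.
η = 0.16835 / -0.21777 = -0.773.

-0.773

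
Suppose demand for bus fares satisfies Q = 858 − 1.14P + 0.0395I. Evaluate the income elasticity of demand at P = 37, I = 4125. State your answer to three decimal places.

0.166

At P = 37, I = 4125: Q = 978.758.
Holding P constant, ∂Q/∂I = 0.0395.
η_I = (∂Q/∂I)·(I/Q) = 0.0395 × (4125/978.758) = 0.166.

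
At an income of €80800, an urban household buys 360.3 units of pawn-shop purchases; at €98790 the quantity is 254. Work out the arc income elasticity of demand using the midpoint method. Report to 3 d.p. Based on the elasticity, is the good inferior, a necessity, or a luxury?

-1.727 (inferior good)

ΔQ = 254 − 360.3 = -106.3; midpoint Q̄ = (360.3 + 254)/2 = 307.15.
ΔI = 98790 − 80800 = 17990; midpoint Ī = (80800 + 98790)/2 = 89795.
η = (ΔQ/Q̄) ÷ (ΔI/Ī) = (-106.3/307.15) ÷ (17990/89795) = -1.727.
η < 0 ⇒ inferior good.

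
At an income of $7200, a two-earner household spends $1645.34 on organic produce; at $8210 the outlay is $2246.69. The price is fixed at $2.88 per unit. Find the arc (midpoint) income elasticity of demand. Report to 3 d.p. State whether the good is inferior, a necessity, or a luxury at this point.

With a constant price, Q₁ = 1645.34/2.88 = 571.299 and Q₂ = 2246.69/2.88 = 780.101 (equivalently, work directly with expenditure since P cancels).
Midpoint %ΔQ = (2246.69 − 1645.34)/1946.02 = 0.30902; midpoint %ΔI = (8210 − 7200)/7705 = 0.13108.
η = 0.30902 / 0.13108 = 2.357.
η > 1 ⇒ luxury.

2.357 (luxury)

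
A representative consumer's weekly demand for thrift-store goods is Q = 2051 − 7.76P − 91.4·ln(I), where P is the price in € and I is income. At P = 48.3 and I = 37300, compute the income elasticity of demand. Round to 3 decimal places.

-0.128

At P = 48.3, I = 37300: Q = 714.047.
Holding P constant, ∂Q/∂I = -91.4/I = -0.0024504.
η_I = (∂Q/∂I)·(I/Q) = -0.0024504 × (37300/714.047) = -0.128.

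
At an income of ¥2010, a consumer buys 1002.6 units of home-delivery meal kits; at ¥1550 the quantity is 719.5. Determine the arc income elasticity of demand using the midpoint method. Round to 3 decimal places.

ΔQ = 719.5 − 1002.6 = -283.1; midpoint Q̄ = (1002.6 + 719.5)/2 = 861.05.
ΔI = 1550 − 2010 = -460; midpoint Ī = (2010 + 1550)/2 = 1780.
η = (ΔQ/Q̄) ÷ (ΔI/Ī) = (-283.1/861.05) ÷ (-460/1780) = 1.272.

1.272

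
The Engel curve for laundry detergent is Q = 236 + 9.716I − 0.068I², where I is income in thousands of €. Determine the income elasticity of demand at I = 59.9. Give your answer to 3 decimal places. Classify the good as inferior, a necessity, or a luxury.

At I = 59.9: Q = 574.0037.
dQ/dI = 9.716 − 0.136I = 1.56960.
η = (dQ/dI)·(I/Q) = 1.56960 × (59.9/574.0037) = 0.164.
0 < η < 1 ⇒ necessity.

0.164 (necessity)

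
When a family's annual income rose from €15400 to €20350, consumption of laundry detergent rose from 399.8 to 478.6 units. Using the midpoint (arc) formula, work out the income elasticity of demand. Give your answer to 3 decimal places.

ΔQ = 478.6 − 399.8 = 78.8; midpoint Q̄ = (399.8 + 478.6)/2 = 439.2.
ΔI = 20350 − 15400 = 4950; midpoint Ī = (15400 + 20350)/2 = 17875.
η = (ΔQ/Q̄) ÷ (ΔI/Ī) = (78.8/439.2) ÷ (4950/17875) = 0.648.

0.648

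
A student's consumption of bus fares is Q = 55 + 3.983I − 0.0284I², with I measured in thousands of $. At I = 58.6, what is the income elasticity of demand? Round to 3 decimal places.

0.201

At I = 58.6: Q = 190.8793.
dQ/dI = 3.983 − 0.0568I = 0.65452.
η = (dQ/dI)·(I/Q) = 0.65452 × (58.6/190.8793) = 0.201.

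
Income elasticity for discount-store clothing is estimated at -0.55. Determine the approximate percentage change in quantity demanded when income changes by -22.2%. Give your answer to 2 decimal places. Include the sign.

%ΔQ ≈ η × %ΔI = -0.55 × (-22.2%) = 12.21%.

12.21%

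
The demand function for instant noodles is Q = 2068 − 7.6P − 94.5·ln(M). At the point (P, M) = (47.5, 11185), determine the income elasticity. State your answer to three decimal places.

At P = 47.5, M = 11185: Q = 826.040.
Holding P constant, ∂Q/∂M = -94.5/M = -0.00844882.
η_M = (∂Q/∂M)·(M/Q) = -0.00844882 × (11185/826.040) = -0.114.

-0.114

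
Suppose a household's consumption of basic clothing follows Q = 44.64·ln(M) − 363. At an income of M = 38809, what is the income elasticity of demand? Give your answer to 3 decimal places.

At M = 38809: Q = 108.684.
dQ/dM = 44.64/M = 0.00115025 at this income.
η = (dQ/dM)·(M/Q) = 0.00115025 × (38809/108.684) = 0.411.

0.411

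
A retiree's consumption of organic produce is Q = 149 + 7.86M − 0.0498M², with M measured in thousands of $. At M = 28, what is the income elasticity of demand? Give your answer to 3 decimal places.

At M = 28: Q = 330.0368.
dQ/dM = 7.86 − 0.0996M = 5.07120.
η = (dQ/dM)·(M/Q) = 5.07120 × (28/330.0368) = 0.430.

0.430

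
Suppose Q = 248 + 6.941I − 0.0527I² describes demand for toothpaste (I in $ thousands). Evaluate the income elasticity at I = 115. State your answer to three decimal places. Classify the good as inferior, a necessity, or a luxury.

At I = 115: Q = 349.2575.
dQ/dI = 6.941 − 0.1054I = -5.18000.
η = (dQ/dI)·(I/Q) = -5.18000 × (115/349.2575) = -1.706.
η < 0 ⇒ inferior good.

-1.706 (inferior good)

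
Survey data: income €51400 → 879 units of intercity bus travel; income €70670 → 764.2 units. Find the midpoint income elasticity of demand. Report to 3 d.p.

-0.443

ΔQ = 764.2 − 879 = -114.8; midpoint Q̄ = (879 + 764.2)/2 = 821.6.
ΔI = 70670 − 51400 = 19270; midpoint Ī = (51400 + 70670)/2 = 61035.
η = (ΔQ/Q̄) ÷ (ΔI/Ī) = (-114.8/821.6) ÷ (19270/61035) = -0.443.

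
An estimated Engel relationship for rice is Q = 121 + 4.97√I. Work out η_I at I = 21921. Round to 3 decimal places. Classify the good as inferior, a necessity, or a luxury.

At I = 21921: Q = 856.845.
dQ/dI = 4.97/(2√I) = 0.016784 at this income.
η = (dQ/dI)·(I/Q) = 0.016784 × (21921/856.845) = 0.429.
Since 0 < η < 1, the good is a necessity.

0.429 (necessity)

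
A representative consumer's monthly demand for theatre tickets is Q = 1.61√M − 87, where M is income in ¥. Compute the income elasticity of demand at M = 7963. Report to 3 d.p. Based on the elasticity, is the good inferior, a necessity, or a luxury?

1.268 (luxury)

At M = 7963: Q = 56.669.
dQ/dM = 1.61/(2√M) = 0.00902106 at this income.
η = (dQ/dM)·(M/Q) = 0.00902106 × (7963/56.669) = 1.268.
Since η > 1, the good is a luxury.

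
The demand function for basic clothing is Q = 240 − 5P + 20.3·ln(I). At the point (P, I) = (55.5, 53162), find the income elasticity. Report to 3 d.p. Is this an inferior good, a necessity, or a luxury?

At P = 55.5, I = 53162: Q = 183.386.
Holding P constant, ∂Q/∂I = 20.3/I = 0.000381852.
η_I = (∂Q/∂I)·(I/Q) = 0.000381852 × (53162/183.386) = 0.111.
Since 0 < η < 1, this is a necessity.

0.111 (necessity)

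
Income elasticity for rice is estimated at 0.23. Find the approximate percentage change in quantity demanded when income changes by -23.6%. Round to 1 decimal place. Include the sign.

%ΔQ ≈ η × %ΔI = 0.23 × (-23.6%) = -5.4%.

-5.4%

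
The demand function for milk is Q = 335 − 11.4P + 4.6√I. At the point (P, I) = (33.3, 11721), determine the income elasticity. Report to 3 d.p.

At P = 33.3, I = 11721: Q = 453.392.
Holding P constant, ∂Q/∂I = 4.6/(2√I) = 0.0212445.
η_I = (∂Q/∂I)·(I/Q) = 0.0212445 × (11721/453.392) = 0.549.

0.549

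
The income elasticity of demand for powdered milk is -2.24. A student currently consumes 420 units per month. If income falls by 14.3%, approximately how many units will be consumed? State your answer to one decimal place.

%ΔQ ≈ η × %ΔI = -2.24 × (-14.3%) = 32.032%.
New Q ≈ 420 × (1 + 0.32032) = 554.5.

554.5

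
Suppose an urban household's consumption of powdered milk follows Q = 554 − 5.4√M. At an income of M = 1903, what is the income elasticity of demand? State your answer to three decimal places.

At M = 1903: Q = 318.434.
dQ/dM = -5.4/(2√M) = -0.0618934 at this income.
η = (dQ/dM)·(M/Q) = -0.0618934 × (1903/318.434) = -0.370.

-0.370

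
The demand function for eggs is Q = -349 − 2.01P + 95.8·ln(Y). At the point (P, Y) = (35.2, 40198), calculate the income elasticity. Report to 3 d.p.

0.161

At P = 35.2, Y = 40198: Q = 595.879.
Holding P constant, ∂Q/∂Y = 95.8/Y = 0.0023832.
η_Y = (∂Q/∂Y)·(Y/Q) = 0.0023832 × (40198/595.879) = 0.161.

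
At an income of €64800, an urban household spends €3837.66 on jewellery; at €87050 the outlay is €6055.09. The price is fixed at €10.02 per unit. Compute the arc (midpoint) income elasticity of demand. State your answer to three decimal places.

1.530

With a constant price, Q₁ = 3837.66/10.02 = 383.000 and Q₂ = 6055.09/10.02 = 604.300 (equivalently, work directly with expenditure since P cancels).
Midpoint %ΔQ = (6055.09 − 3837.66)/4946.38 = 0.44829; midpoint %ΔI = (87050 − 64800)/75925 = 0.29305.
η = 0.44829 / 0.29305 = 1.530.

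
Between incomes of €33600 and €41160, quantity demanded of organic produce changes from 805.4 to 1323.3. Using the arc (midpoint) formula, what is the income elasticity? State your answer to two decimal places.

2.41

ΔQ = 1323.3 − 805.4 = 517.9; midpoint Q̄ = (805.4 + 1323.3)/2 = 1064.35.
ΔI = 41160 − 33600 = 7560; midpoint Ī = (33600 + 41160)/2 = 37380.
η = (ΔQ/Q̄) ÷ (ΔI/Ī) = (517.9/1064.35) ÷ (7560/37380) = 2.41.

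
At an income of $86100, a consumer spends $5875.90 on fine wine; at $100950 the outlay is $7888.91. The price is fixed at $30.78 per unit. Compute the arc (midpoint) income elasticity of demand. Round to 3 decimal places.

With a constant price, Q₁ = 5875.90/30.78 = 190.900 and Q₂ = 7888.91/30.78 = 256.300 (equivalently, work directly with expenditure since P cancels).
Midpoint %ΔQ = (7888.91 − 5875.90)/6882.41 = 0.29249; midpoint %ΔI = (100950 − 86100)/93525 = 0.15878.
η = 0.29249 / 0.15878 = 1.842.

1.842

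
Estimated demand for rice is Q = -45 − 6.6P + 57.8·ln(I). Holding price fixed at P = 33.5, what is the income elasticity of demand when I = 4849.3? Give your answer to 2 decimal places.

0.26

At P = 33.5, I = 4849.3: Q = 224.425.
Holding P constant, ∂Q/∂I = 57.8/I = 0.0119192.
η_I = (∂Q/∂I)·(I/Q) = 0.0119192 × (4849.3/224.425) = 0.26.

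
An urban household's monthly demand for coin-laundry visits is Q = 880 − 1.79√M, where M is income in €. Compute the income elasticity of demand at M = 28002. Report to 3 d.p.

-0.258

At M = 28002: Q = 580.465.
dQ/dM = -1.79/(2√M) = -0.00534846 at this income.
η = (dQ/dM)·(M/Q) = -0.00534846 × (28002/580.465) = -0.258.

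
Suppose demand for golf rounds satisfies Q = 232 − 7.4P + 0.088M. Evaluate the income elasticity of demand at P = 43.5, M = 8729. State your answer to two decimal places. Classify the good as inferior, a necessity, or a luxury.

1.13 (luxury)

At P = 43.5, M = 8729: Q = 678.252.
Holding P constant, ∂Q/∂M = 0.088.
η_M = (∂Q/∂M)·(M/Q) = 0.088 × (8729/678.252) = 1.13.
Since η > 1, this is a luxury.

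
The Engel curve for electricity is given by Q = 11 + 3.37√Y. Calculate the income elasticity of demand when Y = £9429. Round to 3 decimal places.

At Y = 9429: Q = 338.237.
dQ/dY = 3.37/(2√Y) = 0.0173527 at this income.
η = (dQ/dY)·(Y/Q) = 0.0173527 × (9429/338.237) = 0.484.

0.484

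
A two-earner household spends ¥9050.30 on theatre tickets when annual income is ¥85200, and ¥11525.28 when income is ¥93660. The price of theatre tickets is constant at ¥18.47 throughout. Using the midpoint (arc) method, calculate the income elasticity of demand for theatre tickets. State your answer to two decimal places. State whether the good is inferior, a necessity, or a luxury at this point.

2.54 (luxury)

With a constant price, Q₁ = 9050.30/18.47 = 490.000 and Q₂ = 11525.28/18.47 = 624.000 (equivalently, work directly with expenditure since P cancels).
Midpoint %ΔQ = (11525.28 − 9050.30)/10287.79 = 0.24057; midpoint %ΔI = (93660 − 85200)/89430 = 0.09460.
η = 0.24057 / 0.09460 = 2.54.
η > 1 ⇒ luxury.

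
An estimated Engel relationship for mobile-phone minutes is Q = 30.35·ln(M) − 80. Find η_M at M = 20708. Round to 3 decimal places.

At M = 20708: Q = 221.627.
dQ/dM = 30.35/M = 0.00146562 at this income.
η = (dQ/dM)·(M/Q) = 0.00146562 × (20708/221.627) = 0.137.

0.137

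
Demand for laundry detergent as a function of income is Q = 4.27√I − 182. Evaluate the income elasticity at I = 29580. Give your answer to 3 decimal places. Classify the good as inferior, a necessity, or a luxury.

At I = 29580: Q = 552.390.
dQ/dI = 4.27/(2√I) = 0.0124136 at this income.
η = (dQ/dI)·(I/Q) = 0.0124136 × (29580/552.390) = 0.665.
Since 0 < η < 1, the good is a necessity.

0.665 (necessity)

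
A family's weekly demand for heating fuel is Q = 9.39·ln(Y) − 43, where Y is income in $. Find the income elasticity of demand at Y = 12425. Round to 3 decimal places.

0.206

At Y = 12425: Q = 45.524.
dQ/dY = 9.39/Y = 0.000755734 at this income.
η = (dQ/dY)·(Y/Q) = 0.000755734 × (12425/45.524) = 0.206.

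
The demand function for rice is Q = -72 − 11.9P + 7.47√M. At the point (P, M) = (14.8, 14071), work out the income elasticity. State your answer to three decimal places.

At P = 14.8, M = 14071: Q = 637.981.
Holding P constant, ∂Q/∂M = 7.47/(2√M) = 0.0314868.
η_M = (∂Q/∂M)·(M/Q) = 0.0314868 × (14071/637.981) = 0.694.

0.694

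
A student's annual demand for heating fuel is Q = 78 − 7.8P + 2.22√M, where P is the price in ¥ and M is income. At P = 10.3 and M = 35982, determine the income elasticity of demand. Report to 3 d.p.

At P = 10.3, M = 35982: Q = 418.770.
Holding P constant, ∂Q/∂M = 2.22/(2√M) = 0.00585168.
η_M = (∂Q/∂M)·(M/Q) = 0.00585168 × (35982/418.770) = 0.503.

0.503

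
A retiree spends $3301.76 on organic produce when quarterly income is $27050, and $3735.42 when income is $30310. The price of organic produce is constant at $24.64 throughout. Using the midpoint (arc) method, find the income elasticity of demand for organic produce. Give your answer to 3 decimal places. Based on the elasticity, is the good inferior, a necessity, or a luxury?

With a constant price, Q₁ = 3301.76/24.64 = 134.000 and Q₂ = 3735.42/24.64 = 151.600 (equivalently, work directly with expenditure since P cancels).
Midpoint %ΔQ = (3735.42 − 3301.76)/3518.59 = 0.12325; midpoint %ΔI = (30310 − 27050)/28680 = 0.11367.
η = 0.12325 / 0.11367 = 1.084.
η > 1 ⇒ luxury.

1.084 (luxury)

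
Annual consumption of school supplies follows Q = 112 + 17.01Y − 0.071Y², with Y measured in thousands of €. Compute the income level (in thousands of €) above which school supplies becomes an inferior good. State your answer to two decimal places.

119.79

dQ/dY = 17.01 − 0.142Y.
The good is inferior where dQ/dY < 0. Setting dQ/dY = 0 gives Y = 17.01 / 0.142 = 119.79.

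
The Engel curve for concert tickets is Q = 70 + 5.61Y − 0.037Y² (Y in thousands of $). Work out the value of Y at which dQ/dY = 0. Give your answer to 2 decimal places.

dQ/dY = 5.61 − 0.074Y.
The good is inferior where dQ/dY < 0. Setting dQ/dY = 0 gives Y = 5.61 / 0.074 = 75.81.

75.81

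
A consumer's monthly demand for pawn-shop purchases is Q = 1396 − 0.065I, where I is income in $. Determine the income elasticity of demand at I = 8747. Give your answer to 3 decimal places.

At I = 8747: Q = 827.445.
dQ/dI = −0.065.
η = (dQ/dI)·(I/Q) = -0.065 × (8747/827.445) = -0.687.

-0.687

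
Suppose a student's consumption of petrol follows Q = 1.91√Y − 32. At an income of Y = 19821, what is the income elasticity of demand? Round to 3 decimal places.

At Y = 19821: Q = 236.903.
dQ/dY = 1.91/(2√Y) = 0.00678329 at this income.
η = (dQ/dY)·(Y/Q) = 0.00678329 × (19821/236.903) = 0.568.

0.568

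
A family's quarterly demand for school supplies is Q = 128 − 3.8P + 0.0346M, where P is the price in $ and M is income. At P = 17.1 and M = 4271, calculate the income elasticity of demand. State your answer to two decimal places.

At P = 17.1, M = 4271: Q = 210.797.
Holding P constant, ∂Q/∂M = 0.0346.
η_M = (∂Q/∂M)·(M/Q) = 0.0346 × (4271/210.797) = 0.70.

0.70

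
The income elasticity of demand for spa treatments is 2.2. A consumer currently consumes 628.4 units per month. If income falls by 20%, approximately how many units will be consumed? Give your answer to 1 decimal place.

%ΔQ ≈ η × %ΔI = 2.2 × (-20%) = -44%.
New Q ≈ 628.4 × (1 − 0.44) = 351.9.

351.9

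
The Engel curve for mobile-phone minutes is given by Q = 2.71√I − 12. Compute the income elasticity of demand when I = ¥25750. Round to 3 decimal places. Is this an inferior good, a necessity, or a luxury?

0.514 (necessity)

At I = 25750: Q = 422.868.
dQ/dI = 2.71/(2√I) = 0.00844405 at this income.
η = (dQ/dI)·(I/Q) = 0.00844405 × (25750/422.868) = 0.514.
Since 0 < η < 1, the good is a necessity.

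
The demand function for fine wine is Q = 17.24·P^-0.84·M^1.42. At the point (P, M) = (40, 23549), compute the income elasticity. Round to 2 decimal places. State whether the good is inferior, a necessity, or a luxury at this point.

1.42 (luxury)

For a multiplicative demand Q = A·P^α·M^β, the income elasticity is β everywhere.
Here β = 1.42, so η = 1.42.
Since η > 1, this is a luxury.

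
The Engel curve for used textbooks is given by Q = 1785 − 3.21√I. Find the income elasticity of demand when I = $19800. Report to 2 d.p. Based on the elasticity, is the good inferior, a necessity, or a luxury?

-0.17 (inferior good)

At I = 19800: Q = 1333.313.
dQ/dI = -3.21/(2√I) = -0.0114062 at this income.
η = (dQ/dI)·(I/Q) = -0.0114062 × (19800/1333.313) = -0.17.
Since η < 0, the good is an inferior good.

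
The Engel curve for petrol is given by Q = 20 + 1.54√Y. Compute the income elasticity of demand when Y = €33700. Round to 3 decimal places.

0.467

At Y = 33700: Q = 302.706.
dQ/dY = 1.54/(2√Y) = 0.00419446 at this income.
η = (dQ/dY)·(Y/Q) = 0.00419446 × (33700/302.706) = 0.467.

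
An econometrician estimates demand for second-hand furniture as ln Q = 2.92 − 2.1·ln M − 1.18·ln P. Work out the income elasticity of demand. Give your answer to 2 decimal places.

In a log-linear demand, the coefficient on ln M is the income elasticity.
So η = -2.10.

-2.10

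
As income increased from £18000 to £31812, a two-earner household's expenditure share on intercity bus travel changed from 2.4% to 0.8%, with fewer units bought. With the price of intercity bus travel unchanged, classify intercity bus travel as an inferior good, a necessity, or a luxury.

Quantity demanded falls as income rises, so η < 0.

inferior good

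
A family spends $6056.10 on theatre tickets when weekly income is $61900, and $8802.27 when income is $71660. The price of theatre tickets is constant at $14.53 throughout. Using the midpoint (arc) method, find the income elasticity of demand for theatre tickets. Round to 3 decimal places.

2.529

With a constant price, Q₁ = 6056.10/14.53 = 416.800 and Q₂ = 8802.27/14.53 = 605.800 (equivalently, work directly with expenditure since P cancels).
Midpoint %ΔQ = (8802.27 − 6056.10)/7429.19 = 0.36965; midpoint %ΔI = (71660 − 61900)/66780 = 0.14615.
η = 0.36965 / 0.14615 = 2.529.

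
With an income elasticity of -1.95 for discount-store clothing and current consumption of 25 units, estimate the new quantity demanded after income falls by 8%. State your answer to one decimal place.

%ΔQ ≈ η × %ΔI = -1.95 × (-8%) = 15.6%.
New Q ≈ 25 × (1 + 0.156) = 28.9.

28.9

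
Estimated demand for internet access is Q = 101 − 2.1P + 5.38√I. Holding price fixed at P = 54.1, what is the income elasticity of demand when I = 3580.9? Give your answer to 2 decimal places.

At P = 54.1, I = 3580.9: Q = 309.333.
Holding P constant, ∂Q/∂I = 5.38/(2√I) = 0.0449527.
η_I = (∂Q/∂I)·(I/Q) = 0.0449527 × (3580.9/309.333) = 0.52.

0.52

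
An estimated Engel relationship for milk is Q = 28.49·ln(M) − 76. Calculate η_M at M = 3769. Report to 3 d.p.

0.180

At M = 3769: Q = 158.603.
dQ/dM = 28.49/M = 0.00755903 at this income.
η = (dQ/dM)·(M/Q) = 0.00755903 × (3769/158.603) = 0.180.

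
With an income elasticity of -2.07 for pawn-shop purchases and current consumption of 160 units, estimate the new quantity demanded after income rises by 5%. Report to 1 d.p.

%ΔQ ≈ η × %ΔI = -2.07 × 5% = -10.35%.
New Q ≈ 160 × (1 − 0.1035) = 143.4.

143.4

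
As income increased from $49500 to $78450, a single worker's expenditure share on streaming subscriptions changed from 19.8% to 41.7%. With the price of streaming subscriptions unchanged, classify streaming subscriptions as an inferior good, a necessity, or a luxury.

The budget share rises as income rises, so η > 1.

luxury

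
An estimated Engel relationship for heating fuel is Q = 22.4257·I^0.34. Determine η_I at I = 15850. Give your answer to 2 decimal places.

0.34

For Q = A·I^β the income elasticity is constant and equal to β.
Here β = 0.34, so η = 0.34.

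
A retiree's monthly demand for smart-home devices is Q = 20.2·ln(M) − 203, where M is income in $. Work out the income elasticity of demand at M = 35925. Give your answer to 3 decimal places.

At M = 35925: Q = 8.882.
dQ/dM = 20.2/M = 0.000562283 at this income.
η = (dQ/dM)·(M/Q) = 0.000562283 × (35925/8.882) = 2.274.

2.274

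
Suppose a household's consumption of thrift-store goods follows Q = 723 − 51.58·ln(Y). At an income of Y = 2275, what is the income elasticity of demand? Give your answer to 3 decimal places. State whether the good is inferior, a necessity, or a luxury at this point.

-0.159 (inferior good)

At Y = 2275: Q = 324.300.
dQ/dY = -51.58/Y = -0.0226725 at this income.
η = (dQ/dY)·(Y/Q) = -0.0226725 × (2275/324.300) = -0.159.
Since η < 0, the good is an inferior good.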